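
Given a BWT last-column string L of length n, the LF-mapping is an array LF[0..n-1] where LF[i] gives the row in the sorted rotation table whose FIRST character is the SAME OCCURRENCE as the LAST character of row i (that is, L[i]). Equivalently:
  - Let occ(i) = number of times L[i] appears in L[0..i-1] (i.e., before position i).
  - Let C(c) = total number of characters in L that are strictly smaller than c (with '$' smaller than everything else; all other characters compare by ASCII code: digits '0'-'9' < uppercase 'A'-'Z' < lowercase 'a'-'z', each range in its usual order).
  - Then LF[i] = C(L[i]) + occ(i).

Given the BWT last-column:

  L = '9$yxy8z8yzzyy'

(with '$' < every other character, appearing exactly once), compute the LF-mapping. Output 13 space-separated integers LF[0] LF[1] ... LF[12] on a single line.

Answer: 3 0 5 4 6 1 10 2 7 11 12 8 9

Derivation:
Char counts: '$':1, '8':2, '9':1, 'x':1, 'y':5, 'z':3
C (first-col start): C('$')=0, C('8')=1, C('9')=3, C('x')=4, C('y')=5, C('z')=10
L[0]='9': occ=0, LF[0]=C('9')+0=3+0=3
L[1]='$': occ=0, LF[1]=C('$')+0=0+0=0
L[2]='y': occ=0, LF[2]=C('y')+0=5+0=5
L[3]='x': occ=0, LF[3]=C('x')+0=4+0=4
L[4]='y': occ=1, LF[4]=C('y')+1=5+1=6
L[5]='8': occ=0, LF[5]=C('8')+0=1+0=1
L[6]='z': occ=0, LF[6]=C('z')+0=10+0=10
L[7]='8': occ=1, LF[7]=C('8')+1=1+1=2
L[8]='y': occ=2, LF[8]=C('y')+2=5+2=7
L[9]='z': occ=1, LF[9]=C('z')+1=10+1=11
L[10]='z': occ=2, LF[10]=C('z')+2=10+2=12
L[11]='y': occ=3, LF[11]=C('y')+3=5+3=8
L[12]='y': occ=4, LF[12]=C('y')+4=5+4=9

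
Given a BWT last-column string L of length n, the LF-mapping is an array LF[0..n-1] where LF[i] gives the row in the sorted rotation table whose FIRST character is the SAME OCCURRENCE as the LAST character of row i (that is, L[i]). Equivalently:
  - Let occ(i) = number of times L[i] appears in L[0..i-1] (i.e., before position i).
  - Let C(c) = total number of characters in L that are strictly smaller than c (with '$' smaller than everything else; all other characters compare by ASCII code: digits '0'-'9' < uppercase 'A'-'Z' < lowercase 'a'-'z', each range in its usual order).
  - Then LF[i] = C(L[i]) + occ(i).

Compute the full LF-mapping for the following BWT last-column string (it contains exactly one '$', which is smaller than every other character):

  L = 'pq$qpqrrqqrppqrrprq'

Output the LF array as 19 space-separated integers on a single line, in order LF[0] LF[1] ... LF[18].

Answer: 1 6 0 7 2 8 13 14 9 10 15 3 4 11 16 17 5 18 12

Derivation:
Char counts: '$':1, 'p':5, 'q':7, 'r':6
C (first-col start): C('$')=0, C('p')=1, C('q')=6, C('r')=13
L[0]='p': occ=0, LF[0]=C('p')+0=1+0=1
L[1]='q': occ=0, LF[1]=C('q')+0=6+0=6
L[2]='$': occ=0, LF[2]=C('$')+0=0+0=0
L[3]='q': occ=1, LF[3]=C('q')+1=6+1=7
L[4]='p': occ=1, LF[4]=C('p')+1=1+1=2
L[5]='q': occ=2, LF[5]=C('q')+2=6+2=8
L[6]='r': occ=0, LF[6]=C('r')+0=13+0=13
L[7]='r': occ=1, LF[7]=C('r')+1=13+1=14
L[8]='q': occ=3, LF[8]=C('q')+3=6+3=9
L[9]='q': occ=4, LF[9]=C('q')+4=6+4=10
L[10]='r': occ=2, LF[10]=C('r')+2=13+2=15
L[11]='p': occ=2, LF[11]=C('p')+2=1+2=3
L[12]='p': occ=3, LF[12]=C('p')+3=1+3=4
L[13]='q': occ=5, LF[13]=C('q')+5=6+5=11
L[14]='r': occ=3, LF[14]=C('r')+3=13+3=16
L[15]='r': occ=4, LF[15]=C('r')+4=13+4=17
L[16]='p': occ=4, LF[16]=C('p')+4=1+4=5
L[17]='r': occ=5, LF[17]=C('r')+5=13+5=18
L[18]='q': occ=6, LF[18]=C('q')+6=6+6=12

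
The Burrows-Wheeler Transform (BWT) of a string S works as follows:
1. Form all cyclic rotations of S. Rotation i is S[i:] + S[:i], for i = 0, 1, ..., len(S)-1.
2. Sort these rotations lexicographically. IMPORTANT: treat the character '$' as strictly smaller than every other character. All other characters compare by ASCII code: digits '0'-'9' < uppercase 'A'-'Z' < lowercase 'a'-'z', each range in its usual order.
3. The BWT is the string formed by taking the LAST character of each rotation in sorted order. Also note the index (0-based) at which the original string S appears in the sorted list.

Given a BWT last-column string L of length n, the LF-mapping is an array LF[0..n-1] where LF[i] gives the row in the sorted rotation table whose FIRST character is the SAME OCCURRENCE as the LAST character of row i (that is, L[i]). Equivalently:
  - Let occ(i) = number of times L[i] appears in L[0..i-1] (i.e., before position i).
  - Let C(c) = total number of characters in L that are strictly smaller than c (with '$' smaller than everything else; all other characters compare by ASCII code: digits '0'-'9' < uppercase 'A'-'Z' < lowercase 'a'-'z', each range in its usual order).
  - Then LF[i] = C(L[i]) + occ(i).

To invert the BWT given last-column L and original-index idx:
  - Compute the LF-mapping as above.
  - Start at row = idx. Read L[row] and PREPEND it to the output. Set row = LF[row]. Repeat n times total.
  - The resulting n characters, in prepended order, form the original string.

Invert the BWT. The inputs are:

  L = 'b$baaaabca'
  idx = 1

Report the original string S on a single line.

Answer: aaacbbaab$

Derivation:
LF mapping: 6 0 7 1 2 3 4 8 9 5
Walk LF starting at row 1, prepending L[row]:
  step 1: row=1, L[1]='$', prepend. Next row=LF[1]=0
  step 2: row=0, L[0]='b', prepend. Next row=LF[0]=6
  step 3: row=6, L[6]='a', prepend. Next row=LF[6]=4
  step 4: row=4, L[4]='a', prepend. Next row=LF[4]=2
  step 5: row=2, L[2]='b', prepend. Next row=LF[2]=7
  step 6: row=7, L[7]='b', prepend. Next row=LF[7]=8
  step 7: row=8, L[8]='c', prepend. Next row=LF[8]=9
  step 8: row=9, L[9]='a', prepend. Next row=LF[9]=5
  step 9: row=5, L[5]='a', prepend. Next row=LF[5]=3
  step 10: row=3, L[3]='a', prepend. Next row=LF[3]=1
Reversed output: aaacbbaab$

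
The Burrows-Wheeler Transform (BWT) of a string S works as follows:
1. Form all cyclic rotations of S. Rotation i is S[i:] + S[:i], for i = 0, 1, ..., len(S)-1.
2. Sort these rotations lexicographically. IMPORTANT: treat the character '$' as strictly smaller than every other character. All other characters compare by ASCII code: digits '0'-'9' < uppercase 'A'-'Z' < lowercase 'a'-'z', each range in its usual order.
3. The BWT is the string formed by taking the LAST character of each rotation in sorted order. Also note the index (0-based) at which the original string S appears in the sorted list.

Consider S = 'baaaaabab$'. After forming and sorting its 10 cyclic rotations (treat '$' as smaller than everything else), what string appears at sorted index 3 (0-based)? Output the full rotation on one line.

All 10 rotations (rotation i = S[i:]+S[:i]):
  rot[0] = baaaaabab$
  rot[1] = aaaaabab$b
  rot[2] = aaaabab$ba
  rot[3] = aaabab$baa
  rot[4] = aabab$baaa
  rot[5] = abab$baaaa
  rot[6] = bab$baaaaa
  rot[7] = ab$baaaaab
  rot[8] = b$baaaaaba
  rot[9] = $baaaaabab
Sorted (with $ < everything):
  sorted[0] = $baaaaabab
  sorted[1] = aaaaabab$b
  sorted[2] = aaaabab$ba
  sorted[3] = aaabab$baa
  sorted[4] = aabab$baaa
  sorted[5] = ab$baaaaab
  sorted[6] = abab$baaaa
  sorted[7] = b$baaaaaba
  sorted[8] = baaaaabab$
  sorted[9] = bab$baaaaa
sorted[3] = aaabab$baa

Answer: aaabab$baa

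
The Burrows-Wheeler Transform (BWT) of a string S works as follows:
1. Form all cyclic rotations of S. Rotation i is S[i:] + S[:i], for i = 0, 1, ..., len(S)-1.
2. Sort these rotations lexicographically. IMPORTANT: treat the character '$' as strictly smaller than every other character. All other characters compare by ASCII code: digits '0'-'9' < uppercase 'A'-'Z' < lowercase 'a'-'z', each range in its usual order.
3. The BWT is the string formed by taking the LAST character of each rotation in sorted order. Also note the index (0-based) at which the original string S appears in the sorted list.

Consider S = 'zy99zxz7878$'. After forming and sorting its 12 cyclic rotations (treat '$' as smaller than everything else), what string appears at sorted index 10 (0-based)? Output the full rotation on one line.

Answer: zxz7878$zy99

Derivation:
All 12 rotations (rotation i = S[i:]+S[:i]):
  rot[0] = zy99zxz7878$
  rot[1] = y99zxz7878$z
  rot[2] = 99zxz7878$zy
  rot[3] = 9zxz7878$zy9
  rot[4] = zxz7878$zy99
  rot[5] = xz7878$zy99z
  rot[6] = z7878$zy99zx
  rot[7] = 7878$zy99zxz
  rot[8] = 878$zy99zxz7
  rot[9] = 78$zy99zxz78
  rot[10] = 8$zy99zxz787
  rot[11] = $zy99zxz7878
Sorted (with $ < everything):
  sorted[0] = $zy99zxz7878
  sorted[1] = 78$zy99zxz78
  sorted[2] = 7878$zy99zxz
  sorted[3] = 8$zy99zxz787
  sorted[4] = 878$zy99zxz7
  sorted[5] = 99zxz7878$zy
  sorted[6] = 9zxz7878$zy9
  sorted[7] = xz7878$zy99z
  sorted[8] = y99zxz7878$z
  sorted[9] = z7878$zy99zx
  sorted[10] = zxz7878$zy99
  sorted[11] = zy99zxz7878$
sorted[10] = zxz7878$zy99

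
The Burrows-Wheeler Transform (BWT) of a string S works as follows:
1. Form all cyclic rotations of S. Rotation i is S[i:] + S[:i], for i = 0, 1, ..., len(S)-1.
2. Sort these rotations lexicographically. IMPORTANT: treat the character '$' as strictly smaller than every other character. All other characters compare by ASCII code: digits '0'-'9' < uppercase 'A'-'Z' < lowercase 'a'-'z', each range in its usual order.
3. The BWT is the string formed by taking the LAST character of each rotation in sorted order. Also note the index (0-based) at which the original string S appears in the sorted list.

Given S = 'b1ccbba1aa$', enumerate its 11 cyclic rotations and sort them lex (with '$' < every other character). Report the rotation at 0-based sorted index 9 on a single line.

Answer: cbba1aa$b1c

Derivation:
All 11 rotations (rotation i = S[i:]+S[:i]):
  rot[0] = b1ccbba1aa$
  rot[1] = 1ccbba1aa$b
  rot[2] = ccbba1aa$b1
  rot[3] = cbba1aa$b1c
  rot[4] = bba1aa$b1cc
  rot[5] = ba1aa$b1ccb
  rot[6] = a1aa$b1ccbb
  rot[7] = 1aa$b1ccbba
  rot[8] = aa$b1ccbba1
  rot[9] = a$b1ccbba1a
  rot[10] = $b1ccbba1aa
Sorted (with $ < everything):
  sorted[0] = $b1ccbba1aa
  sorted[1] = 1aa$b1ccbba
  sorted[2] = 1ccbba1aa$b
  sorted[3] = a$b1ccbba1a
  sorted[4] = a1aa$b1ccbb
  sorted[5] = aa$b1ccbba1
  sorted[6] = b1ccbba1aa$
  sorted[7] = ba1aa$b1ccb
  sorted[8] = bba1aa$b1cc
  sorted[9] = cbba1aa$b1c
  sorted[10] = ccbba1aa$b1
sorted[9] = cbba1aa$b1c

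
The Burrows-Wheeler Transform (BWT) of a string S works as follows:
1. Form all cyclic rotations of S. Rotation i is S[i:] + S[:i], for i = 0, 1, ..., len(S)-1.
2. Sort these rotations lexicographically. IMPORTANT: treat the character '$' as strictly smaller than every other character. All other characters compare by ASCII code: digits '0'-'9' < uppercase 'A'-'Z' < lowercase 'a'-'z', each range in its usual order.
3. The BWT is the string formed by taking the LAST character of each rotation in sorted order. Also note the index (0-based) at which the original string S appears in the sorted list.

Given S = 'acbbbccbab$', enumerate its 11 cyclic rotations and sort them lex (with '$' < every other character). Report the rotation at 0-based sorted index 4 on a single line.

Answer: bab$acbbbcc

Derivation:
All 11 rotations (rotation i = S[i:]+S[:i]):
  rot[0] = acbbbccbab$
  rot[1] = cbbbccbab$a
  rot[2] = bbbccbab$ac
  rot[3] = bbccbab$acb
  rot[4] = bccbab$acbb
  rot[5] = ccbab$acbbb
  rot[6] = cbab$acbbbc
  rot[7] = bab$acbbbcc
  rot[8] = ab$acbbbccb
  rot[9] = b$acbbbccba
  rot[10] = $acbbbccbab
Sorted (with $ < everything):
  sorted[0] = $acbbbccbab
  sorted[1] = ab$acbbbccb
  sorted[2] = acbbbccbab$
  sorted[3] = b$acbbbccba
  sorted[4] = bab$acbbbcc
  sorted[5] = bbbccbab$ac
  sorted[6] = bbccbab$acb
  sorted[7] = bccbab$acbb
  sorted[8] = cbab$acbbbc
  sorted[9] = cbbbccbab$a
  sorted[10] = ccbab$acbbb
sorted[4] = bab$acbbbcc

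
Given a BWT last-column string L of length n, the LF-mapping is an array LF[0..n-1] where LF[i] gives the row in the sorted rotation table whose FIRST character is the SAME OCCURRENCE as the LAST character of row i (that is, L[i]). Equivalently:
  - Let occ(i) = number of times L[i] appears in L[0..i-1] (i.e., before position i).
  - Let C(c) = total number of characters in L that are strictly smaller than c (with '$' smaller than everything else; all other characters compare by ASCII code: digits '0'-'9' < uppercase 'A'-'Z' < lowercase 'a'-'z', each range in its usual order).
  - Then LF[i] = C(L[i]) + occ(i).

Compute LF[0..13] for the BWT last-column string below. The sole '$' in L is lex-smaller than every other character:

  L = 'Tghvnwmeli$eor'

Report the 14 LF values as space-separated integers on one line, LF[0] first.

Answer: 1 4 5 12 9 13 8 2 7 6 0 3 10 11

Derivation:
Char counts: '$':1, 'T':1, 'e':2, 'g':1, 'h':1, 'i':1, 'l':1, 'm':1, 'n':1, 'o':1, 'r':1, 'v':1, 'w':1
C (first-col start): C('$')=0, C('T')=1, C('e')=2, C('g')=4, C('h')=5, C('i')=6, C('l')=7, C('m')=8, C('n')=9, C('o')=10, C('r')=11, C('v')=12, C('w')=13
L[0]='T': occ=0, LF[0]=C('T')+0=1+0=1
L[1]='g': occ=0, LF[1]=C('g')+0=4+0=4
L[2]='h': occ=0, LF[2]=C('h')+0=5+0=5
L[3]='v': occ=0, LF[3]=C('v')+0=12+0=12
L[4]='n': occ=0, LF[4]=C('n')+0=9+0=9
L[5]='w': occ=0, LF[5]=C('w')+0=13+0=13
L[6]='m': occ=0, LF[6]=C('m')+0=8+0=8
L[7]='e': occ=0, LF[7]=C('e')+0=2+0=2
L[8]='l': occ=0, LF[8]=C('l')+0=7+0=7
L[9]='i': occ=0, LF[9]=C('i')+0=6+0=6
L[10]='$': occ=0, LF[10]=C('$')+0=0+0=0
L[11]='e': occ=1, LF[11]=C('e')+1=2+1=3
L[12]='o': occ=0, LF[12]=C('o')+0=10+0=10
L[13]='r': occ=0, LF[13]=C('r')+0=11+0=11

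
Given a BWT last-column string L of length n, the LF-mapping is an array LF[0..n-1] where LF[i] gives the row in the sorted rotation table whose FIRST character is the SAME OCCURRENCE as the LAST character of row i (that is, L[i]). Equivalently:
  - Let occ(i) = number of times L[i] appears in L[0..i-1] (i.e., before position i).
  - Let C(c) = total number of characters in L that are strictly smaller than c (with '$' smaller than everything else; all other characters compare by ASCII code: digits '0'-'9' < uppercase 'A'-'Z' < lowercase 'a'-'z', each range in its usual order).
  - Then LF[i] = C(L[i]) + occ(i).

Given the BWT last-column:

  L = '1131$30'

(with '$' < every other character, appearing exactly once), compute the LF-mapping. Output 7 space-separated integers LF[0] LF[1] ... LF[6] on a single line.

Char counts: '$':1, '0':1, '1':3, '3':2
C (first-col start): C('$')=0, C('0')=1, C('1')=2, C('3')=5
L[0]='1': occ=0, LF[0]=C('1')+0=2+0=2
L[1]='1': occ=1, LF[1]=C('1')+1=2+1=3
L[2]='3': occ=0, LF[2]=C('3')+0=5+0=5
L[3]='1': occ=2, LF[3]=C('1')+2=2+2=4
L[4]='$': occ=0, LF[4]=C('$')+0=0+0=0
L[5]='3': occ=1, LF[5]=C('3')+1=5+1=6
L[6]='0': occ=0, LF[6]=C('0')+0=1+0=1

Answer: 2 3 5 4 0 6 1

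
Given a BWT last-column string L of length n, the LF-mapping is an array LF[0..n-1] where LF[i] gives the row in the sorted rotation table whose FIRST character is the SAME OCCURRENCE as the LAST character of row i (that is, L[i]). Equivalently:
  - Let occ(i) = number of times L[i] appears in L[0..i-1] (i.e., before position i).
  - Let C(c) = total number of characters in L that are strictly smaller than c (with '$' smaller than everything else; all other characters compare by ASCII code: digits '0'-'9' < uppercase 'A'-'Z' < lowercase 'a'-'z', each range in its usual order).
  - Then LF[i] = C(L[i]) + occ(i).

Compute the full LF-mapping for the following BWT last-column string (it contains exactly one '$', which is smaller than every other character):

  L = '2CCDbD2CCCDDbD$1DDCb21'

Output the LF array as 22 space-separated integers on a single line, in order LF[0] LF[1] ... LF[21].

Answer: 3 6 7 12 19 13 4 8 9 10 14 15 20 16 0 1 17 18 11 21 5 2

Derivation:
Char counts: '$':1, '1':2, '2':3, 'C':6, 'D':7, 'b':3
C (first-col start): C('$')=0, C('1')=1, C('2')=3, C('C')=6, C('D')=12, C('b')=19
L[0]='2': occ=0, LF[0]=C('2')+0=3+0=3
L[1]='C': occ=0, LF[1]=C('C')+0=6+0=6
L[2]='C': occ=1, LF[2]=C('C')+1=6+1=7
L[3]='D': occ=0, LF[3]=C('D')+0=12+0=12
L[4]='b': occ=0, LF[4]=C('b')+0=19+0=19
L[5]='D': occ=1, LF[5]=C('D')+1=12+1=13
L[6]='2': occ=1, LF[6]=C('2')+1=3+1=4
L[7]='C': occ=2, LF[7]=C('C')+2=6+2=8
L[8]='C': occ=3, LF[8]=C('C')+3=6+3=9
L[9]='C': occ=4, LF[9]=C('C')+4=6+4=10
L[10]='D': occ=2, LF[10]=C('D')+2=12+2=14
L[11]='D': occ=3, LF[11]=C('D')+3=12+3=15
L[12]='b': occ=1, LF[12]=C('b')+1=19+1=20
L[13]='D': occ=4, LF[13]=C('D')+4=12+4=16
L[14]='$': occ=0, LF[14]=C('$')+0=0+0=0
L[15]='1': occ=0, LF[15]=C('1')+0=1+0=1
L[16]='D': occ=5, LF[16]=C('D')+5=12+5=17
L[17]='D': occ=6, LF[17]=C('D')+6=12+6=18
L[18]='C': occ=5, LF[18]=C('C')+5=6+5=11
L[19]='b': occ=2, LF[19]=C('b')+2=19+2=21
L[20]='2': occ=2, LF[20]=C('2')+2=3+2=5
L[21]='1': occ=1, LF[21]=C('1')+1=1+1=2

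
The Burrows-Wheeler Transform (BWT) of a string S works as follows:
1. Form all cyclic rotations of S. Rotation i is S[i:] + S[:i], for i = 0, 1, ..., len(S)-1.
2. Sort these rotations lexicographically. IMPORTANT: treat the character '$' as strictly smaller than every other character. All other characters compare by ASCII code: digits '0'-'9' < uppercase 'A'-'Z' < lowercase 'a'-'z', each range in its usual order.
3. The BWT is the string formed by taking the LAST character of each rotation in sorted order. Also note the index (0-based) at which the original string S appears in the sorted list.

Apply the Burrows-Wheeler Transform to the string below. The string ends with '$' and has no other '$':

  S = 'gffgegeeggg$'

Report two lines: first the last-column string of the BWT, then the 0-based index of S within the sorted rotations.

All 12 rotations (rotation i = S[i:]+S[:i]):
  rot[0] = gffgegeeggg$
  rot[1] = ffgegeeggg$g
  rot[2] = fgegeeggg$gf
  rot[3] = gegeeggg$gff
  rot[4] = egeeggg$gffg
  rot[5] = geeggg$gffge
  rot[6] = eeggg$gffgeg
  rot[7] = eggg$gffgege
  rot[8] = ggg$gffgegee
  rot[9] = gg$gffgegeeg
  rot[10] = g$gffgegeegg
  rot[11] = $gffgegeeggg
Sorted (with $ < everything):
  sorted[0] = $gffgegeeggg  (last char: 'g')
  sorted[1] = eeggg$gffgeg  (last char: 'g')
  sorted[2] = egeeggg$gffg  (last char: 'g')
  sorted[3] = eggg$gffgege  (last char: 'e')
  sorted[4] = ffgegeeggg$g  (last char: 'g')
  sorted[5] = fgegeeggg$gf  (last char: 'f')
  sorted[6] = g$gffgegeegg  (last char: 'g')
  sorted[7] = geeggg$gffge  (last char: 'e')
  sorted[8] = gegeeggg$gff  (last char: 'f')
  sorted[9] = gffgegeeggg$  (last char: '$')
  sorted[10] = gg$gffgegeeg  (last char: 'g')
  sorted[11] = ggg$gffgegee  (last char: 'e')
Last column: gggegfgef$ge
Original string S is at sorted index 9

Answer: gggegfgef$ge
9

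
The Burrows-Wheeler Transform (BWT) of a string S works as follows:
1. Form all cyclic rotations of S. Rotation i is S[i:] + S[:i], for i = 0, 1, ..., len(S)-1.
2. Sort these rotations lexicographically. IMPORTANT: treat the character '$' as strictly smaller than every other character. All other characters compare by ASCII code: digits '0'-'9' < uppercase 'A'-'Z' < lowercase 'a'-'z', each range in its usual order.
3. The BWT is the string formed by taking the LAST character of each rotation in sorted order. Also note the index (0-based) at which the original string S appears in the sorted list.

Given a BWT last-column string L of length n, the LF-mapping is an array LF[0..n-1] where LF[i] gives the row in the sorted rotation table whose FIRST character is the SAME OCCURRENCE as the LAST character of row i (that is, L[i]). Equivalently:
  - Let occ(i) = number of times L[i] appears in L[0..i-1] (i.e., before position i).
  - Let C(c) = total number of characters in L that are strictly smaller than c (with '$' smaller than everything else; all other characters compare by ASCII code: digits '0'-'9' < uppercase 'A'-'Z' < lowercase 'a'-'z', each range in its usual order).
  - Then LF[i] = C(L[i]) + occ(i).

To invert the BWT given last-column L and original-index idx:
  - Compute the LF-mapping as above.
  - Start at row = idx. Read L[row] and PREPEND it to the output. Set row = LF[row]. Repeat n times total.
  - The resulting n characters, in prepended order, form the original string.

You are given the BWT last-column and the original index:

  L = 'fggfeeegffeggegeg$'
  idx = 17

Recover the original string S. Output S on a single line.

LF mapping: 7 11 12 8 1 2 3 13 9 10 4 14 15 5 16 6 17 0
Walk LF starting at row 17, prepending L[row]:
  step 1: row=17, L[17]='$', prepend. Next row=LF[17]=0
  step 2: row=0, L[0]='f', prepend. Next row=LF[0]=7
  step 3: row=7, L[7]='g', prepend. Next row=LF[7]=13
  step 4: row=13, L[13]='e', prepend. Next row=LF[13]=5
  step 5: row=5, L[5]='e', prepend. Next row=LF[5]=2
  step 6: row=2, L[2]='g', prepend. Next row=LF[2]=12
  step 7: row=12, L[12]='g', prepend. Next row=LF[12]=15
  step 8: row=15, L[15]='e', prepend. Next row=LF[15]=6
  step 9: row=6, L[6]='e', prepend. Next row=LF[6]=3
  step 10: row=3, L[3]='f', prepend. Next row=LF[3]=8
  step 11: row=8, L[8]='f', prepend. Next row=LF[8]=9
  step 12: row=9, L[9]='f', prepend. Next row=LF[9]=10
  step 13: row=10, L[10]='e', prepend. Next row=LF[10]=4
  step 14: row=4, L[4]='e', prepend. Next row=LF[4]=1
  step 15: row=1, L[1]='g', prepend. Next row=LF[1]=11
  step 16: row=11, L[11]='g', prepend. Next row=LF[11]=14
  step 17: row=14, L[14]='g', prepend. Next row=LF[14]=16
  step 18: row=16, L[16]='g', prepend. Next row=LF[16]=17
Reversed output: ggggeefffeeggeegf$

Answer: ggggeefffeeggeegf$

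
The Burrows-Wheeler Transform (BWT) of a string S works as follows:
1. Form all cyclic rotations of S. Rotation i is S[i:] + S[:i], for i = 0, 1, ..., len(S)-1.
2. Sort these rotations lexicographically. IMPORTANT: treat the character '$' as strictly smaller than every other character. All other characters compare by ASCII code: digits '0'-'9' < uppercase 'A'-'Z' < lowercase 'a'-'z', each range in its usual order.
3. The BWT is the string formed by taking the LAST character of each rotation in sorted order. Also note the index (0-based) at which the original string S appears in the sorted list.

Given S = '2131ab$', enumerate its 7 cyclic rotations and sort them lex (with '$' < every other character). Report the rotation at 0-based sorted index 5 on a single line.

All 7 rotations (rotation i = S[i:]+S[:i]):
  rot[0] = 2131ab$
  rot[1] = 131ab$2
  rot[2] = 31ab$21
  rot[3] = 1ab$213
  rot[4] = ab$2131
  rot[5] = b$2131a
  rot[6] = $2131ab
Sorted (with $ < everything):
  sorted[0] = $2131ab
  sorted[1] = 131ab$2
  sorted[2] = 1ab$213
  sorted[3] = 2131ab$
  sorted[4] = 31ab$21
  sorted[5] = ab$2131
  sorted[6] = b$2131a
sorted[5] = ab$2131

Answer: ab$2131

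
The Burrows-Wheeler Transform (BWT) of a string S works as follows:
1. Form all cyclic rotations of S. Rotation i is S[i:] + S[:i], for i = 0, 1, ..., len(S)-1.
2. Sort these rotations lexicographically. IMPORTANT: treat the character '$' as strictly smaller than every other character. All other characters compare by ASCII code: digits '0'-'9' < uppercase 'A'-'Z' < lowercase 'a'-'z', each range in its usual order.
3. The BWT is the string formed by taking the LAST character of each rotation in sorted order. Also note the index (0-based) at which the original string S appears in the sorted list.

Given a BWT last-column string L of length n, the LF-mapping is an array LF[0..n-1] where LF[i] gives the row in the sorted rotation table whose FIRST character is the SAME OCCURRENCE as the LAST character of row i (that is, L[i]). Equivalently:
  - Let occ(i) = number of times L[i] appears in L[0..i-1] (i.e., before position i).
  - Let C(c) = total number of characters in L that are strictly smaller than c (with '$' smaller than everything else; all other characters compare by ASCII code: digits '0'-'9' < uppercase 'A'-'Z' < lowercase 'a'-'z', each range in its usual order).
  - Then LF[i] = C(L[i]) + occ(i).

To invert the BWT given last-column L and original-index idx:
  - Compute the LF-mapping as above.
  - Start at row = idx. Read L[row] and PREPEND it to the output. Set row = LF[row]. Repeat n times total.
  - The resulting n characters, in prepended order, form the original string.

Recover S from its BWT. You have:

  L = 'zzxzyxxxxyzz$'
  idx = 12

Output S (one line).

LF mapping: 8 9 1 10 6 2 3 4 5 7 11 12 0
Walk LF starting at row 12, prepending L[row]:
  step 1: row=12, L[12]='$', prepend. Next row=LF[12]=0
  step 2: row=0, L[0]='z', prepend. Next row=LF[0]=8
  step 3: row=8, L[8]='x', prepend. Next row=LF[8]=5
  step 4: row=5, L[5]='x', prepend. Next row=LF[5]=2
  step 5: row=2, L[2]='x', prepend. Next row=LF[2]=1
  step 6: row=1, L[1]='z', prepend. Next row=LF[1]=9
  step 7: row=9, L[9]='y', prepend. Next row=LF[9]=7
  step 8: row=7, L[7]='x', prepend. Next row=LF[7]=4
  step 9: row=4, L[4]='y', prepend. Next row=LF[4]=6
  step 10: row=6, L[6]='x', prepend. Next row=LF[6]=3
  step 11: row=3, L[3]='z', prepend. Next row=LF[3]=10
  step 12: row=10, L[10]='z', prepend. Next row=LF[10]=11
  step 13: row=11, L[11]='z', prepend. Next row=LF[11]=12
Reversed output: zzzxyxyzxxxz$

Answer: zzzxyxyzxxxz$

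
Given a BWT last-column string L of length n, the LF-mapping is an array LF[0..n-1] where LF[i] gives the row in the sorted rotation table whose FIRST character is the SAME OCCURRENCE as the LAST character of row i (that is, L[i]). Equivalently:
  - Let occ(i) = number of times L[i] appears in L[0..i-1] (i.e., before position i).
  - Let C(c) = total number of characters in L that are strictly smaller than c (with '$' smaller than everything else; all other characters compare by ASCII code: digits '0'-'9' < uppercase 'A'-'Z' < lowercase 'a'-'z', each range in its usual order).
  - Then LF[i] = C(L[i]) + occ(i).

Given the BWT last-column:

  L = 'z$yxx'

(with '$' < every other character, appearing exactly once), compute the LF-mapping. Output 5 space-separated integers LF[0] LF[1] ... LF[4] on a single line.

Char counts: '$':1, 'x':2, 'y':1, 'z':1
C (first-col start): C('$')=0, C('x')=1, C('y')=3, C('z')=4
L[0]='z': occ=0, LF[0]=C('z')+0=4+0=4
L[1]='$': occ=0, LF[1]=C('$')+0=0+0=0
L[2]='y': occ=0, LF[2]=C('y')+0=3+0=3
L[3]='x': occ=0, LF[3]=C('x')+0=1+0=1
L[4]='x': occ=1, LF[4]=C('x')+1=1+1=2

Answer: 4 0 3 1 2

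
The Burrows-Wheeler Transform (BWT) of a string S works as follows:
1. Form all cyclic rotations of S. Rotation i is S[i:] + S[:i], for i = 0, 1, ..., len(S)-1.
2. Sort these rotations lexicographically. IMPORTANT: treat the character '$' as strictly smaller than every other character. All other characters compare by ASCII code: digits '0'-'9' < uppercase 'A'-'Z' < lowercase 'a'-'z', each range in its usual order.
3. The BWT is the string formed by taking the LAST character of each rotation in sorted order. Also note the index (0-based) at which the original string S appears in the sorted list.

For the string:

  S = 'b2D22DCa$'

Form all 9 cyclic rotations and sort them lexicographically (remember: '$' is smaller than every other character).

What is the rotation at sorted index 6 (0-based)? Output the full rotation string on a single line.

Answer: DCa$b2D22

Derivation:
All 9 rotations (rotation i = S[i:]+S[:i]):
  rot[0] = b2D22DCa$
  rot[1] = 2D22DCa$b
  rot[2] = D22DCa$b2
  rot[3] = 22DCa$b2D
  rot[4] = 2DCa$b2D2
  rot[5] = DCa$b2D22
  rot[6] = Ca$b2D22D
  rot[7] = a$b2D22DC
  rot[8] = $b2D22DCa
Sorted (with $ < everything):
  sorted[0] = $b2D22DCa
  sorted[1] = 22DCa$b2D
  sorted[2] = 2D22DCa$b
  sorted[3] = 2DCa$b2D2
  sorted[4] = Ca$b2D22D
  sorted[5] = D22DCa$b2
  sorted[6] = DCa$b2D22
  sorted[7] = a$b2D22DC
  sorted[8] = b2D22DCa$
sorted[6] = DCa$b2D22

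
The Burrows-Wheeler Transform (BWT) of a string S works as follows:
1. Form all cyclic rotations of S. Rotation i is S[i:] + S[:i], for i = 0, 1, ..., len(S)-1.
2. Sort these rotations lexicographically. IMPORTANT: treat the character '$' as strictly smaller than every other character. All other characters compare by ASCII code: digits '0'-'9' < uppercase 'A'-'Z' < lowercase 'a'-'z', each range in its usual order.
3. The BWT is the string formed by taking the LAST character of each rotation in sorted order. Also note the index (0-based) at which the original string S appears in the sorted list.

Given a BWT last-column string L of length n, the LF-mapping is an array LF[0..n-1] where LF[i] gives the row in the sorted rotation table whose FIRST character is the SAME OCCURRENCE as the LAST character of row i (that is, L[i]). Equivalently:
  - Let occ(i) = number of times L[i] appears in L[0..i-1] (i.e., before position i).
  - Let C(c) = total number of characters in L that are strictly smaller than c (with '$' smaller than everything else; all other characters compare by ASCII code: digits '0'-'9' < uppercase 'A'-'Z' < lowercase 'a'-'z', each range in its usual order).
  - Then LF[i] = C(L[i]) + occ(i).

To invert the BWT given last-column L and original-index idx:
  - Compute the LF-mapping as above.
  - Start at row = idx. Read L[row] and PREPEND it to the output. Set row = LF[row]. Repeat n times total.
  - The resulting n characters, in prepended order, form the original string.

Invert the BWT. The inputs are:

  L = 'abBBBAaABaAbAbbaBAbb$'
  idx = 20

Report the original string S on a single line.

Answer: bbbabAAbaBBAaBABABba$

Derivation:
LF mapping: 11 15 6 7 8 1 12 2 9 13 3 16 4 17 18 14 10 5 19 20 0
Walk LF starting at row 20, prepending L[row]:
  step 1: row=20, L[20]='$', prepend. Next row=LF[20]=0
  step 2: row=0, L[0]='a', prepend. Next row=LF[0]=11
  step 3: row=11, L[11]='b', prepend. Next row=LF[11]=16
  step 4: row=16, L[16]='B', prepend. Next row=LF[16]=10
  step 5: row=10, L[10]='A', prepend. Next row=LF[10]=3
  step 6: row=3, L[3]='B', prepend. Next row=LF[3]=7
  step 7: row=7, L[7]='A', prepend. Next row=LF[7]=2
  step 8: row=2, L[2]='B', prepend. Next row=LF[2]=6
  step 9: row=6, L[6]='a', prepend. Next row=LF[6]=12
  step 10: row=12, L[12]='A', prepend. Next row=LF[12]=4
  step 11: row=4, L[4]='B', prepend. Next row=LF[4]=8
  step 12: row=8, L[8]='B', prepend. Next row=LF[8]=9
  step 13: row=9, L[9]='a', prepend. Next row=LF[9]=13
  step 14: row=13, L[13]='b', prepend. Next row=LF[13]=17
  step 15: row=17, L[17]='A', prepend. Next row=LF[17]=5
  step 16: row=5, L[5]='A', prepend. Next row=LF[5]=1
  step 17: row=1, L[1]='b', prepend. Next row=LF[1]=15
  step 18: row=15, L[15]='a', prepend. Next row=LF[15]=14
  step 19: row=14, L[14]='b', prepend. Next row=LF[14]=18
  step 20: row=18, L[18]='b', prepend. Next row=LF[18]=19
  step 21: row=19, L[19]='b', prepend. Next row=LF[19]=20
Reversed output: bbbabAAbaBBAaBABABba$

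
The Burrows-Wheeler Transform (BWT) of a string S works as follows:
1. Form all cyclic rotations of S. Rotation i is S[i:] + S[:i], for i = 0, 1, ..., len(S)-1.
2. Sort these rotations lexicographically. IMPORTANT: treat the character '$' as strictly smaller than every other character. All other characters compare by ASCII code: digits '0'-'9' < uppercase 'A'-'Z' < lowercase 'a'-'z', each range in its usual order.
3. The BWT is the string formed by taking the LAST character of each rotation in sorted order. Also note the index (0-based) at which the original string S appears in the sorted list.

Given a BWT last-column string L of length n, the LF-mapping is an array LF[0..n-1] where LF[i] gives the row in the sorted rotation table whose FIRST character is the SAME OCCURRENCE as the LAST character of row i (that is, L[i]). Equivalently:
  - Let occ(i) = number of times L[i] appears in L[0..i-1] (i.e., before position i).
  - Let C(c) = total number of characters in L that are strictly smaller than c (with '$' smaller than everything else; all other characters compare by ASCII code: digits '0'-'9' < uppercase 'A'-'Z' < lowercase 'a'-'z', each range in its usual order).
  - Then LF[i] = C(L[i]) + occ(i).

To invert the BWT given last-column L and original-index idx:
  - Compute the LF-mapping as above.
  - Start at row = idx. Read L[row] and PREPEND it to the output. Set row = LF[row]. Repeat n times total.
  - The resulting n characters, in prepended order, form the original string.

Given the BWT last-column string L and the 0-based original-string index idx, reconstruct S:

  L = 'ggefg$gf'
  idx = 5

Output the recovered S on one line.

LF mapping: 4 5 1 2 6 0 7 3
Walk LF starting at row 5, prepending L[row]:
  step 1: row=5, L[5]='$', prepend. Next row=LF[5]=0
  step 2: row=0, L[0]='g', prepend. Next row=LF[0]=4
  step 3: row=4, L[4]='g', prepend. Next row=LF[4]=6
  step 4: row=6, L[6]='g', prepend. Next row=LF[6]=7
  step 5: row=7, L[7]='f', prepend. Next row=LF[7]=3
  step 6: row=3, L[3]='f', prepend. Next row=LF[3]=2
  step 7: row=2, L[2]='e', prepend. Next row=LF[2]=1
  step 8: row=1, L[1]='g', prepend. Next row=LF[1]=5
Reversed output: geffggg$

Answer: geffggg$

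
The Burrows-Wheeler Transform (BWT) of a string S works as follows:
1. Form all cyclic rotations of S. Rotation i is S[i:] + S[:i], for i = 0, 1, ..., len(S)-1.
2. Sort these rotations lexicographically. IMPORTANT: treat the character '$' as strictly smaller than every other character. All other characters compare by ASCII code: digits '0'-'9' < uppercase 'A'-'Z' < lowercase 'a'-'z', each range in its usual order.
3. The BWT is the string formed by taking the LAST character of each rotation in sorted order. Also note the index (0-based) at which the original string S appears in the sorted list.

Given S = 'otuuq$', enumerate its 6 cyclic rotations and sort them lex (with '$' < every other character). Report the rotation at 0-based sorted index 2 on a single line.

All 6 rotations (rotation i = S[i:]+S[:i]):
  rot[0] = otuuq$
  rot[1] = tuuq$o
  rot[2] = uuq$ot
  rot[3] = uq$otu
  rot[4] = q$otuu
  rot[5] = $otuuq
Sorted (with $ < everything):
  sorted[0] = $otuuq
  sorted[1] = otuuq$
  sorted[2] = q$otuu
  sorted[3] = tuuq$o
  sorted[4] = uq$otu
  sorted[5] = uuq$ot
sorted[2] = q$otuu

Answer: q$otuu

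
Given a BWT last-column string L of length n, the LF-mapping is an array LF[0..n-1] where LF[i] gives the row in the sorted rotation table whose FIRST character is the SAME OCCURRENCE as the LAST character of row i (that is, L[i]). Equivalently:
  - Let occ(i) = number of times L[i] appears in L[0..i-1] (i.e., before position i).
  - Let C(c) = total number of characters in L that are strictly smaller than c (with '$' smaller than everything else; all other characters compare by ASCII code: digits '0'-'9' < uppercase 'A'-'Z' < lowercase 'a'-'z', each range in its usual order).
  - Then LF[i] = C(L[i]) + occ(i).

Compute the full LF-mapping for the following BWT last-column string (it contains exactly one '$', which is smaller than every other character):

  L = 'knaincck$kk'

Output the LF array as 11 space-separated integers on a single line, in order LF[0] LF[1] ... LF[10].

Char counts: '$':1, 'a':1, 'c':2, 'i':1, 'k':4, 'n':2
C (first-col start): C('$')=0, C('a')=1, C('c')=2, C('i')=4, C('k')=5, C('n')=9
L[0]='k': occ=0, LF[0]=C('k')+0=5+0=5
L[1]='n': occ=0, LF[1]=C('n')+0=9+0=9
L[2]='a': occ=0, LF[2]=C('a')+0=1+0=1
L[3]='i': occ=0, LF[3]=C('i')+0=4+0=4
L[4]='n': occ=1, LF[4]=C('n')+1=9+1=10
L[5]='c': occ=0, LF[5]=C('c')+0=2+0=2
L[6]='c': occ=1, LF[6]=C('c')+1=2+1=3
L[7]='k': occ=1, LF[7]=C('k')+1=5+1=6
L[8]='$': occ=0, LF[8]=C('$')+0=0+0=0
L[9]='k': occ=2, LF[9]=C('k')+2=5+2=7
L[10]='k': occ=3, LF[10]=C('k')+3=5+3=8

Answer: 5 9 1 4 10 2 3 6 0 7 8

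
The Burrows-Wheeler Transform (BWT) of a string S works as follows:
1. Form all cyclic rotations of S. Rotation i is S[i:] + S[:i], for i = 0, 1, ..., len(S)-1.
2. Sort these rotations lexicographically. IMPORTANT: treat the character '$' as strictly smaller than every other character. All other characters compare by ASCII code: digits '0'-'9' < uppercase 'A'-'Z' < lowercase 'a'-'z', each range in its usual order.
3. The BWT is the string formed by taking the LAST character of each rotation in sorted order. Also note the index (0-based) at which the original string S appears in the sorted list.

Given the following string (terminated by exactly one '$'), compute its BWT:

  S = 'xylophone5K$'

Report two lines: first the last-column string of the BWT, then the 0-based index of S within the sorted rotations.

Answer: Ke5npyohlo$x
10

Derivation:
All 12 rotations (rotation i = S[i:]+S[:i]):
  rot[0] = xylophone5K$
  rot[1] = ylophone5K$x
  rot[2] = lophone5K$xy
  rot[3] = ophone5K$xyl
  rot[4] = phone5K$xylo
  rot[5] = hone5K$xylop
  rot[6] = one5K$xyloph
  rot[7] = ne5K$xylopho
  rot[8] = e5K$xylophon
  rot[9] = 5K$xylophone
  rot[10] = K$xylophone5
  rot[11] = $xylophone5K
Sorted (with $ < everything):
  sorted[0] = $xylophone5K  (last char: 'K')
  sorted[1] = 5K$xylophone  (last char: 'e')
  sorted[2] = K$xylophone5  (last char: '5')
  sorted[3] = e5K$xylophon  (last char: 'n')
  sorted[4] = hone5K$xylop  (last char: 'p')
  sorted[5] = lophone5K$xy  (last char: 'y')
  sorted[6] = ne5K$xylopho  (last char: 'o')
  sorted[7] = one5K$xyloph  (last char: 'h')
  sorted[8] = ophone5K$xyl  (last char: 'l')
  sorted[9] = phone5K$xylo  (last char: 'o')
  sorted[10] = xylophone5K$  (last char: '$')
  sorted[11] = ylophone5K$x  (last char: 'x')
Last column: Ke5npyohlo$x
Original string S is at sorted index 10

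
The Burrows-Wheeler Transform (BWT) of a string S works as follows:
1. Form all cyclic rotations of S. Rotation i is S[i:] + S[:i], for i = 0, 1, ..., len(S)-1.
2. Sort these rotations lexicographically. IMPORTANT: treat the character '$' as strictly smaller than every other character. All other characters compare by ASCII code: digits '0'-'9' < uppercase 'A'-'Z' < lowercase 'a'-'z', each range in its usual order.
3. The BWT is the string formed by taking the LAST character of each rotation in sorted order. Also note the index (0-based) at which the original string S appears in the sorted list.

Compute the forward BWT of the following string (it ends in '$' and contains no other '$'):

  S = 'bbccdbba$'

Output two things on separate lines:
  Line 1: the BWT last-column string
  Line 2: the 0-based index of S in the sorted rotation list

Answer: abbd$bbcc
4

Derivation:
All 9 rotations (rotation i = S[i:]+S[:i]):
  rot[0] = bbccdbba$
  rot[1] = bccdbba$b
  rot[2] = ccdbba$bb
  rot[3] = cdbba$bbc
  rot[4] = dbba$bbcc
  rot[5] = bba$bbccd
  rot[6] = ba$bbccdb
  rot[7] = a$bbccdbb
  rot[8] = $bbccdbba
Sorted (with $ < everything):
  sorted[0] = $bbccdbba  (last char: 'a')
  sorted[1] = a$bbccdbb  (last char: 'b')
  sorted[2] = ba$bbccdb  (last char: 'b')
  sorted[3] = bba$bbccd  (last char: 'd')
  sorted[4] = bbccdbba$  (last char: '$')
  sorted[5] = bccdbba$b  (last char: 'b')
  sorted[6] = ccdbba$bb  (last char: 'b')
  sorted[7] = cdbba$bbc  (last char: 'c')
  sorted[8] = dbba$bbcc  (last char: 'c')
Last column: abbd$bbcc
Original string S is at sorted index 4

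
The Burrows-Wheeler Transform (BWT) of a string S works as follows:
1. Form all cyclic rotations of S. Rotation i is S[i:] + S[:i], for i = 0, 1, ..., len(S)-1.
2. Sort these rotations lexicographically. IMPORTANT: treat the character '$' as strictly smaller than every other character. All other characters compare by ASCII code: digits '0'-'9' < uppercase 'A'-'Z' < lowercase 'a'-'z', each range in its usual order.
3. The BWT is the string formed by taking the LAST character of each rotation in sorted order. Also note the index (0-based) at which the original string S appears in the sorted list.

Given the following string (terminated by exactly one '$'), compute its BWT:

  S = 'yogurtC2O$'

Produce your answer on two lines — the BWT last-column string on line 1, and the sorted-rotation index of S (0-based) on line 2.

Answer: OCt2oyurg$
9

Derivation:
All 10 rotations (rotation i = S[i:]+S[:i]):
  rot[0] = yogurtC2O$
  rot[1] = ogurtC2O$y
  rot[2] = gurtC2O$yo
  rot[3] = urtC2O$yog
  rot[4] = rtC2O$yogu
  rot[5] = tC2O$yogur
  rot[6] = C2O$yogurt
  rot[7] = 2O$yogurtC
  rot[8] = O$yogurtC2
  rot[9] = $yogurtC2O
Sorted (with $ < everything):
  sorted[0] = $yogurtC2O  (last char: 'O')
  sorted[1] = 2O$yogurtC  (last char: 'C')
  sorted[2] = C2O$yogurt  (last char: 't')
  sorted[3] = O$yogurtC2  (last char: '2')
  sorted[4] = gurtC2O$yo  (last char: 'o')
  sorted[5] = ogurtC2O$y  (last char: 'y')
  sorted[6] = rtC2O$yogu  (last char: 'u')
  sorted[7] = tC2O$yogur  (last char: 'r')
  sorted[8] = urtC2O$yog  (last char: 'g')
  sorted[9] = yogurtC2O$  (last char: '$')
Last column: OCt2oyurg$
Original string S is at sorted index 9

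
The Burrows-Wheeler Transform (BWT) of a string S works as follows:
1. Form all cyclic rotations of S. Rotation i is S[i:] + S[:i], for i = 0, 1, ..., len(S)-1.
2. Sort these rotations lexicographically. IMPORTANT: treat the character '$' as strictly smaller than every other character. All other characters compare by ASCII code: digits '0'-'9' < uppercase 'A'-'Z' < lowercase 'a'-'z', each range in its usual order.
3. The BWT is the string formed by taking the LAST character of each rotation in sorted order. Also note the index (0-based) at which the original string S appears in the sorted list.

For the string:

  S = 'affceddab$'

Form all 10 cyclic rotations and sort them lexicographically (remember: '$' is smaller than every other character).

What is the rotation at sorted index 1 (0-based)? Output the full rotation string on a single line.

All 10 rotations (rotation i = S[i:]+S[:i]):
  rot[0] = affceddab$
  rot[1] = ffceddab$a
  rot[2] = fceddab$af
  rot[3] = ceddab$aff
  rot[4] = eddab$affc
  rot[5] = ddab$affce
  rot[6] = dab$affced
  rot[7] = ab$affcedd
  rot[8] = b$affcedda
  rot[9] = $affceddab
Sorted (with $ < everything):
  sorted[0] = $affceddab
  sorted[1] = ab$affcedd
  sorted[2] = affceddab$
  sorted[3] = b$affcedda
  sorted[4] = ceddab$aff
  sorted[5] = dab$affced
  sorted[6] = ddab$affce
  sorted[7] = eddab$affc
  sorted[8] = fceddab$af
  sorted[9] = ffceddab$a
sorted[1] = ab$affcedd

Answer: ab$affcedd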